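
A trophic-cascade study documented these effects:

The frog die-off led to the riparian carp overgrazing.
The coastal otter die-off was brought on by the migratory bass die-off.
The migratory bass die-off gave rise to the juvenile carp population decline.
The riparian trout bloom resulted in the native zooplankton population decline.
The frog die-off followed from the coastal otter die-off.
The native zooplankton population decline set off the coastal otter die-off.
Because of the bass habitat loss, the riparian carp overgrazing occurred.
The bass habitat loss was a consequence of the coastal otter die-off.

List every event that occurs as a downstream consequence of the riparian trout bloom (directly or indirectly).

Direct effects: the native zooplankton population decline.
2 steps out: the coastal otter die-off.
3 steps out: the bass habitat loss, the frog die-off.
4 steps out: the riparian carp overgrazing.
Not reachable from it: the migratory bass die-off, the juvenile carp population decline.

the bass habitat loss, the coastal otter die-off, the frog die-off, the native zooplankton population decline, the riparian carp overgrazing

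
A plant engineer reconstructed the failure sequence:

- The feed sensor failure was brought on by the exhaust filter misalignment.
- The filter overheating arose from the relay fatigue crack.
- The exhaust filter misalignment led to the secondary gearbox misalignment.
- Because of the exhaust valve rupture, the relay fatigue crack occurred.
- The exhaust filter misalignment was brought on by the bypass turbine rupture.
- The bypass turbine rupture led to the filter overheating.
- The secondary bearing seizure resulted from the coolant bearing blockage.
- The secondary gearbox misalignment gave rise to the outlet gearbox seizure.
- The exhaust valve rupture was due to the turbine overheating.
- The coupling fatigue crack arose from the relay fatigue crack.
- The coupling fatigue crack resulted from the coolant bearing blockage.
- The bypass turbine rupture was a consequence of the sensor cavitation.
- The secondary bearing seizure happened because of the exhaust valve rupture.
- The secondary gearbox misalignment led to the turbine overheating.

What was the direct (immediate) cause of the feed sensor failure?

the exhaust filter misalignment

Upstream contributors include the sensor cavitation, the bypass turbine rupture, but only the exhaust filter misalignment feeds directly into the feed sensor failure.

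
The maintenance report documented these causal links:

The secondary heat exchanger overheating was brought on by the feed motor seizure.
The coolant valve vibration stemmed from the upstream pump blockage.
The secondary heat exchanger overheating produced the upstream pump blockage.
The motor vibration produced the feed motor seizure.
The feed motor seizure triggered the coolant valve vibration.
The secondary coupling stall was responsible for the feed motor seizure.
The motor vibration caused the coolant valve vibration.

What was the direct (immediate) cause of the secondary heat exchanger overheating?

Upstream contributors include the secondary coupling stall, the motor vibration, but only the feed motor seizure feeds directly into the secondary heat exchanger overheating.

the feed motor seizure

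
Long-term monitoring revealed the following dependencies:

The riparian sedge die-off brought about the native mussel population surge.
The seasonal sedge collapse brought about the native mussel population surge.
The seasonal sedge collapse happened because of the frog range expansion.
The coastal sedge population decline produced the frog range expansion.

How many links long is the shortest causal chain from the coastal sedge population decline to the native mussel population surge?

3

Shortest chain: the coastal sedge population decline → the frog range expansion → the seasonal sedge collapse → the native mussel population surge.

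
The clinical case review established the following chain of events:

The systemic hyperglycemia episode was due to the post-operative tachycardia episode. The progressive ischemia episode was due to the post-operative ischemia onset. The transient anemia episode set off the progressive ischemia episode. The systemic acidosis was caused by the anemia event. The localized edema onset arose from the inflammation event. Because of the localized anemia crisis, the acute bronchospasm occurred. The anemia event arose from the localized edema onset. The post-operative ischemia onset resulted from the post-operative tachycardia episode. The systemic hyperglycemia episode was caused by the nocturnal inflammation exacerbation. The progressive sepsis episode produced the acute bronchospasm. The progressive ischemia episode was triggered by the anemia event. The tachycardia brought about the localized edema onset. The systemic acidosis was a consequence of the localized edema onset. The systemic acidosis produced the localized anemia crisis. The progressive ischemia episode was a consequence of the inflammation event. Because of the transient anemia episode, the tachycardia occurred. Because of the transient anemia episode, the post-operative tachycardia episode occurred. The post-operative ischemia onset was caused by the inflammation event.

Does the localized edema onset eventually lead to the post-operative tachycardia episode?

No

The localized edema onset leads to the anemia event, the systemic acidosis, the localized anemia crisis, the acute bronchospasm, the progressive ischemia episode; the post-operative tachycardia episode is not among them.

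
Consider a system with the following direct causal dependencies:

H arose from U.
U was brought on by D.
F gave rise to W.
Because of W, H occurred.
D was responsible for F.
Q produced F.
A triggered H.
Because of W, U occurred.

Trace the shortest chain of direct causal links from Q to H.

Q → F → W → H

Q → F
F → W
W → H
Length: 3 steps.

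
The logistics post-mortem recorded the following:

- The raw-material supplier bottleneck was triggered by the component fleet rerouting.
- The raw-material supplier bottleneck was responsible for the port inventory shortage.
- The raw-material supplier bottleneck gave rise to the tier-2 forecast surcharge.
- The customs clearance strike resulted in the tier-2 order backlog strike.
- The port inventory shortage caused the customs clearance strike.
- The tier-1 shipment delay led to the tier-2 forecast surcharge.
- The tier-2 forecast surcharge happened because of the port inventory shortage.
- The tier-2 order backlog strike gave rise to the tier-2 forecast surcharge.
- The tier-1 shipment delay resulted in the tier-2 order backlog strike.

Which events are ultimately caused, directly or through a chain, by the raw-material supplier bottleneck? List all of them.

the customs clearance strike, the port inventory shortage, the tier-2 forecast surcharge, the tier-2 order backlog strike

Direct effects: the port inventory shortage, the tier-2 forecast surcharge.
2 steps out: the customs clearance strike.
3 steps out: the tier-2 order backlog strike.
Not reachable from it: the component fleet rerouting, the tier-1 shipment delay.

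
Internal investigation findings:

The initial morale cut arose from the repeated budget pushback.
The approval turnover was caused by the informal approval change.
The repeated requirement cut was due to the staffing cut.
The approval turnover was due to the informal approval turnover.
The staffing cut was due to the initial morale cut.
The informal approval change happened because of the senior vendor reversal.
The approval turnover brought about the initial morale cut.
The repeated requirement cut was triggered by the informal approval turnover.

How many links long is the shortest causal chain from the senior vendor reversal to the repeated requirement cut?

5

Shortest chain: the senior vendor reversal → the informal approval change → the approval turnover → the initial morale cut → the staffing cut → the repeated requirement cut.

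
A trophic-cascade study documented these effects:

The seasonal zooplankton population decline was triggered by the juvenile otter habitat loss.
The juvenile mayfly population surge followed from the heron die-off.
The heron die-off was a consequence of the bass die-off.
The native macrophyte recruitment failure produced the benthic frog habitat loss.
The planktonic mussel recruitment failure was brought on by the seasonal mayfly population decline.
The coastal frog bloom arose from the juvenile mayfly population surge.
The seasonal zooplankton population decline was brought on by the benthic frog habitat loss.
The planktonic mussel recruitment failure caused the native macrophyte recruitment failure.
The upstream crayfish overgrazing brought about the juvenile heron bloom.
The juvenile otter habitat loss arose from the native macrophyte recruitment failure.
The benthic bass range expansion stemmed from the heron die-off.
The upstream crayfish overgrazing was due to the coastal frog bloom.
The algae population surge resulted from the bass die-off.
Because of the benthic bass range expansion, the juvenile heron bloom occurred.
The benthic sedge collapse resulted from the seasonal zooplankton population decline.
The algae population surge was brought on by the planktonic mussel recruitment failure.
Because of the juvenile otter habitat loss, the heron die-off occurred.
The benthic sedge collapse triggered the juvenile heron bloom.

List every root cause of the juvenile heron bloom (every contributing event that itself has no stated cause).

Tracing upstream from the juvenile heron bloom: the juvenile heron bloom ← the benthic bass range expansion ← the heron die-off ← the juvenile otter habitat loss ← the native macrophyte recruitment failure ← the planktonic mussel recruitment failure ← the seasonal mayfly population decline.
A separate upstream branch: the juvenile heron bloom ← the benthic bass range expansion ← the heron die-off ← the bass die-off.
Each of those chain origins has no stated cause.

the bass die-off, the seasonal mayfly population decline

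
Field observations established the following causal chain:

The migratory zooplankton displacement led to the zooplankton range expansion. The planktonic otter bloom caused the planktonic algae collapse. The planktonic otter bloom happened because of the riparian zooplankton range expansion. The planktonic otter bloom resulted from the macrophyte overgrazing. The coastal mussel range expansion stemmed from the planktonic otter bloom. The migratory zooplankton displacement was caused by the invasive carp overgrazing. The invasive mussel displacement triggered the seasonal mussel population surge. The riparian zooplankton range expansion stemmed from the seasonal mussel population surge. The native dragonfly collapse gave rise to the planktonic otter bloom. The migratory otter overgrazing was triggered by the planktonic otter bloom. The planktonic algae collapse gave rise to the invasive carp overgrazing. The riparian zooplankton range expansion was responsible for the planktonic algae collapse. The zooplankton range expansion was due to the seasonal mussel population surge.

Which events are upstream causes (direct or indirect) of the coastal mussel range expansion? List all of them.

the invasive mussel displacement, the macrophyte overgrazing, the native dragonfly collapse, the planktonic otter bloom, the riparian zooplankton range expansion, the seasonal mussel population surge

Immediate cause of the coastal mussel range expansion: the planktonic otter bloom.
Further upstream: the native dragonfly collapse, the invasive mussel displacement, the macrophyte overgrazing, the seasonal mussel population surge, the riparian zooplankton range expansion.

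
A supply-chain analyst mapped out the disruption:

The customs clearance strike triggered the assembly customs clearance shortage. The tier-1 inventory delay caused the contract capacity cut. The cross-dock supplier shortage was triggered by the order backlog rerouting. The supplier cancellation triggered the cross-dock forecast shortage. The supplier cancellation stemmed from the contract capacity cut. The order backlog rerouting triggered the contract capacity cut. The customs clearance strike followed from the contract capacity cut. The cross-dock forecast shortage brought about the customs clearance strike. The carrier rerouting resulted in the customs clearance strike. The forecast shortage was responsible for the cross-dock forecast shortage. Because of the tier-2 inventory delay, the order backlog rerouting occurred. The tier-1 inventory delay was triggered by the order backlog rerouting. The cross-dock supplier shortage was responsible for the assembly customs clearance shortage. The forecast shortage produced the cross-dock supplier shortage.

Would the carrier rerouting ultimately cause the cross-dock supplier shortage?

The carrier rerouting leads to the customs clearance strike, the assembly customs clearance shortage; the cross-dock supplier shortage is not among them.

No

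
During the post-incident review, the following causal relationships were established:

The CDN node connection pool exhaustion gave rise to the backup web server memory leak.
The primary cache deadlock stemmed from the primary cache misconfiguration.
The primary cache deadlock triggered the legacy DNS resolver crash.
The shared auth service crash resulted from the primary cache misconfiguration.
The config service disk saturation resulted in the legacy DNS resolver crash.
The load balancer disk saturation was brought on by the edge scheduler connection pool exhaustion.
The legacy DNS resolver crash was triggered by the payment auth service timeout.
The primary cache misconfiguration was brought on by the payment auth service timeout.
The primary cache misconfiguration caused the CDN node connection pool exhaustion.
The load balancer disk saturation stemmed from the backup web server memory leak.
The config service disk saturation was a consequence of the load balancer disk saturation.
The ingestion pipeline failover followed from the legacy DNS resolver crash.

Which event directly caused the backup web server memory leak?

Upstream contributors include the payment auth service timeout, the primary cache misconfiguration, but only the CDN node connection pool exhaustion feeds directly into the backup web server memory leak.

the CDN node connection pool exhaustion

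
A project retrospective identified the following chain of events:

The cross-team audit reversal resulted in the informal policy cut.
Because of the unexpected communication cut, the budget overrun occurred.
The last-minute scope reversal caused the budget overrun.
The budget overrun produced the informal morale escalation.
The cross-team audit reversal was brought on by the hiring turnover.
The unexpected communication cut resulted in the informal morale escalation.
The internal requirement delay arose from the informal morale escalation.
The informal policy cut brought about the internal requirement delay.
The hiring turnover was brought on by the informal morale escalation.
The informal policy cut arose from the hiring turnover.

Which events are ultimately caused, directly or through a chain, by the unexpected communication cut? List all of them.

Direct effects: the budget overrun, the informal morale escalation.
2 steps out: the hiring turnover, the internal requirement delay.
3 steps out: the cross-team audit reversal, the informal policy cut.
Not reachable from it: the last-minute scope reversal.

the budget overrun, the cross-team audit reversal, the hiring turnover, the informal morale escalation, the informal policy cut, the internal requirement delay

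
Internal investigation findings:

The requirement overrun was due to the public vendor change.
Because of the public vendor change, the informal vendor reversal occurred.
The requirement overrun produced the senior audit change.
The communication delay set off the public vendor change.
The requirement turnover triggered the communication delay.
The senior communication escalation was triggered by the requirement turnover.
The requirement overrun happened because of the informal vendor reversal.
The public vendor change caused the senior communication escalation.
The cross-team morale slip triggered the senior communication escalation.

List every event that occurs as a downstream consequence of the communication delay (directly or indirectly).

the informal vendor reversal, the public vendor change, the requirement overrun, the senior audit change, the senior communication escalation

Direct effects: the public vendor change.
2 steps out: the informal vendor reversal, the requirement overrun, the senior communication escalation.
3 steps out: the senior audit change.
Not reachable from it: the requirement turnover, the cross-team morale slip.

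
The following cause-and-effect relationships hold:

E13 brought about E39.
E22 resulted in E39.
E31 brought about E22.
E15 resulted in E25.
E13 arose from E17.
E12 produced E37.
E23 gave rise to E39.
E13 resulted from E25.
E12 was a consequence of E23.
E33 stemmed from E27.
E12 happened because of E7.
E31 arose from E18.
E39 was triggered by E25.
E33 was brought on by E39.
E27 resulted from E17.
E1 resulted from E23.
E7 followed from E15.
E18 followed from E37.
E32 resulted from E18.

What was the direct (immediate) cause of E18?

E37

Upstream contributors include E23, E15, E7, E12, but only E37 feeds directly into E18.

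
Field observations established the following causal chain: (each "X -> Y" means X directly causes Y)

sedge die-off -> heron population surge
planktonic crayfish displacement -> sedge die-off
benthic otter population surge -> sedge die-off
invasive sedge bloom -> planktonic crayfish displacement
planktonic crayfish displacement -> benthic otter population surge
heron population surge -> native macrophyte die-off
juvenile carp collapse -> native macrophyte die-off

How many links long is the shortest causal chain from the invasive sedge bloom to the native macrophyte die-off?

4

Shortest chain: the invasive sedge bloom → the planktonic crayfish displacement → the sedge die-off → the heron population surge → the native macrophyte die-off.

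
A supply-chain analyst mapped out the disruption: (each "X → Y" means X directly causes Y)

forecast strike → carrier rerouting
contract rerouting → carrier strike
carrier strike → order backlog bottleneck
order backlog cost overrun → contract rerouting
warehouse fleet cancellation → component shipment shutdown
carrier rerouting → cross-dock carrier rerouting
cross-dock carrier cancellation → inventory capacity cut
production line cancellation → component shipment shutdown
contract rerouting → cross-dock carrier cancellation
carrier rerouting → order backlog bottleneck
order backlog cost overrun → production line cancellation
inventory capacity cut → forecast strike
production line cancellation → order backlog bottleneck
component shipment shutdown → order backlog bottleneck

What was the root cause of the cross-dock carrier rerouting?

Tracing upstream from the cross-dock carrier rerouting: the cross-dock carrier rerouting ← the carrier rerouting ← the forecast strike ← the inventory capacity cut ← the cross-dock carrier cancellation ← the contract rerouting ← the order backlog cost overrun.
The order backlog cost overrun has no stated cause, so it is the root.

the order backlog cost overrun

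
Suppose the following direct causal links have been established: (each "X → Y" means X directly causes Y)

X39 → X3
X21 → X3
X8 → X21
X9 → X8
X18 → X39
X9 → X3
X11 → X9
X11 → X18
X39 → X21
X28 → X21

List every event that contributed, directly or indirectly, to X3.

Immediate causes of X3: X9, X39, X21.
Further upstream: X11, X8, X18, X28.

X11, X18, X21, X28, X39, X8, X9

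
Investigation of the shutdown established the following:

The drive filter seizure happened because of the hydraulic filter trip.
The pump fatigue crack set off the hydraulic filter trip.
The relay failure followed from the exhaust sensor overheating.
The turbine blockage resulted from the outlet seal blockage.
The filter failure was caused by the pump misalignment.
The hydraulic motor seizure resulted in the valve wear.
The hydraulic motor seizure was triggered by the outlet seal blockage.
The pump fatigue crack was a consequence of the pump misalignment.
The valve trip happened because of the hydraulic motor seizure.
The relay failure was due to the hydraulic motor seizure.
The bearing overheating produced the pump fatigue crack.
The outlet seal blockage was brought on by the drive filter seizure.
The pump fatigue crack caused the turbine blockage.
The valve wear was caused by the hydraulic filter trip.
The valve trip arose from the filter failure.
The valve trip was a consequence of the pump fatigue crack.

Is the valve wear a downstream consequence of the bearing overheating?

Yes

There is a causal chain: the bearing overheating → the pump fatigue crack → the hydraulic filter trip → the valve wear.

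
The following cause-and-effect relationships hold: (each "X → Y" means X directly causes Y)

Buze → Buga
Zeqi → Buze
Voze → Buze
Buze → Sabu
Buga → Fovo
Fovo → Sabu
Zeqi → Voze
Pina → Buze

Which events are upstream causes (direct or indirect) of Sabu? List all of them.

Immediate causes of Sabu: Buze, Fovo.
Further upstream: Zeqi, Voze, Buga, Pina.

Buga, Buze, Fovo, Pina, Voze, Zeqi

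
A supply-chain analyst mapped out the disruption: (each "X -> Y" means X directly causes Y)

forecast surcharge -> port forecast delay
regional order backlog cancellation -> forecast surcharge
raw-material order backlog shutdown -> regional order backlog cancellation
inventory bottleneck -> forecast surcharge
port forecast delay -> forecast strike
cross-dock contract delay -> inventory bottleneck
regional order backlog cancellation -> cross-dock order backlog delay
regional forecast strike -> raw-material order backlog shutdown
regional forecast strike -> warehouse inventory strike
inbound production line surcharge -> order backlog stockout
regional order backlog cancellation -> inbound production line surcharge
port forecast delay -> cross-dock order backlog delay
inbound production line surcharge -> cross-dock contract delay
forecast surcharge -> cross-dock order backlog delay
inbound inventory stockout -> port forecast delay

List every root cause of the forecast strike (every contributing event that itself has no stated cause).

Tracing upstream from the forecast strike: the forecast strike ← the port forecast delay ← the forecast surcharge ← the regional order backlog cancellation ← the raw-material order backlog shutdown ← the regional forecast strike.
A separate upstream branch: the forecast strike ← the port forecast delay ← the inbound inventory stockout.
Each of those chain origins has no stated cause.

the inbound inventory stockout, the regional forecast strike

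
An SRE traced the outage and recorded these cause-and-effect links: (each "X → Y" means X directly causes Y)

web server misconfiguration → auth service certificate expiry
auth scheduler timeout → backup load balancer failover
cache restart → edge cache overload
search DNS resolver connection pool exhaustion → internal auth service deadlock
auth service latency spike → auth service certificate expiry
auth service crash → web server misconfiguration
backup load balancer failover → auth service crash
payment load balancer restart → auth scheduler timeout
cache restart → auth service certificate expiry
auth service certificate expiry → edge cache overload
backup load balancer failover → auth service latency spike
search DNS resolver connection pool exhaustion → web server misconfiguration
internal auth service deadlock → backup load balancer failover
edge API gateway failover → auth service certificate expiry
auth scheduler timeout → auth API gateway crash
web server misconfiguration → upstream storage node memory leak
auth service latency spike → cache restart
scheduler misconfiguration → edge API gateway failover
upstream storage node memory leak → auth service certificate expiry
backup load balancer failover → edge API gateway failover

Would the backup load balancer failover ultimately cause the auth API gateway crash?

The backup load balancer failover leads to the auth service crash, the auth service latency spike, the web server misconfiguration, the edge API gateway failover, the upstream storage node memory leak, the cache restart, the auth service certificate expiry, the edge cache overload; the auth API gateway crash is not among them.

No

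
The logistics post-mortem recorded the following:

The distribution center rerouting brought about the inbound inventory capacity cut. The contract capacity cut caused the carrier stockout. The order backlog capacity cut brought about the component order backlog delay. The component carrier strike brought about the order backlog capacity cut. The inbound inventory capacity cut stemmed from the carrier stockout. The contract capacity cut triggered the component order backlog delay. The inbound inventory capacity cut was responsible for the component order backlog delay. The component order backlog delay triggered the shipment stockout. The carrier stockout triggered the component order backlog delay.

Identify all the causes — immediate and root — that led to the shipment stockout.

the carrier stockout, the component carrier strike, the component order backlog delay, the contract capacity cut, the distribution center rerouting, the inbound inventory capacity cut, the order backlog capacity cut

Immediate cause of the shipment stockout: the component order backlog delay.
Further upstream: the contract capacity cut, the distribution center rerouting, the carrier stockout, the component carrier strike, the inbound inventory capacity cut, the order backlog capacity cut.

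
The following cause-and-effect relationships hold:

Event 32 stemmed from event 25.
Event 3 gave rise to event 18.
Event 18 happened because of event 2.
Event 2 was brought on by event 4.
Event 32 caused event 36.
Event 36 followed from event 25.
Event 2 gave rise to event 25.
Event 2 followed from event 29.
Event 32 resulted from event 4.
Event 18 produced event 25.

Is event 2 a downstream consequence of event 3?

Event 3 leads to event 18, event 25, event 32, event 36; event 2 is not among them.

No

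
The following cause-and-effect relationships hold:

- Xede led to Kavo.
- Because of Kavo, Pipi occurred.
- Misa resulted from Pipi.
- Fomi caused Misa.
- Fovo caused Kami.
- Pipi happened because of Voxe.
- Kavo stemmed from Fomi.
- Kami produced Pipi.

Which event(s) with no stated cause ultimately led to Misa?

Fomi, Fovo, Voxe, Xede

Tracing upstream from Misa: Misa ← Pipi ← Kavo ← Xede.
A separate upstream branch: Misa ← Pipi ← Voxe.
A separate upstream branch: Misa ← Fomi.
A separate upstream branch: Misa ← Pipi ← Kami ← Fovo.
Each of those chain origins has no stated cause.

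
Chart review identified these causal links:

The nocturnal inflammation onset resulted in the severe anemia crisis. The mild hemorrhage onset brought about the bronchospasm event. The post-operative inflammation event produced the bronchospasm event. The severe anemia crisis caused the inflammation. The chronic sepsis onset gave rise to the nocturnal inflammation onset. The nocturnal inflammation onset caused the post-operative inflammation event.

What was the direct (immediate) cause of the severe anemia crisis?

the nocturnal inflammation onset

Upstream contributors include the chronic sepsis onset, but only the nocturnal inflammation onset feeds directly into the severe anemia crisis.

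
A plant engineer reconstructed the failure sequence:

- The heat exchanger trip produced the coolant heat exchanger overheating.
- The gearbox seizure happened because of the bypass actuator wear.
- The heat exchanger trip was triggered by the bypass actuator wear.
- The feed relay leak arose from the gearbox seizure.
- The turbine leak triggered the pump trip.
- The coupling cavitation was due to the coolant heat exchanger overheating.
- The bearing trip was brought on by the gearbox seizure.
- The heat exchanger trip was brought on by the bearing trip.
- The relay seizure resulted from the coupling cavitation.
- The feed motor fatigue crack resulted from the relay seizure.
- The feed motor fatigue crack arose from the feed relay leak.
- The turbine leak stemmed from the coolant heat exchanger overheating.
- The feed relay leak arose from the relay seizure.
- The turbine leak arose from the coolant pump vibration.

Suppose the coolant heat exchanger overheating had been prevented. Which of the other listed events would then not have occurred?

Downstream of the coolant heat exchanger overheating: the coupling cavitation, the turbine leak, the pump trip, the relay seizure, the feed relay leak, the feed motor fatigue crack.
Of those, still caused via another path: the turbine leak, the pump trip, the feed relay leak, the feed motor fatigue crack.
The remainder have no surviving cause.

the coupling cavitation, the relay seizure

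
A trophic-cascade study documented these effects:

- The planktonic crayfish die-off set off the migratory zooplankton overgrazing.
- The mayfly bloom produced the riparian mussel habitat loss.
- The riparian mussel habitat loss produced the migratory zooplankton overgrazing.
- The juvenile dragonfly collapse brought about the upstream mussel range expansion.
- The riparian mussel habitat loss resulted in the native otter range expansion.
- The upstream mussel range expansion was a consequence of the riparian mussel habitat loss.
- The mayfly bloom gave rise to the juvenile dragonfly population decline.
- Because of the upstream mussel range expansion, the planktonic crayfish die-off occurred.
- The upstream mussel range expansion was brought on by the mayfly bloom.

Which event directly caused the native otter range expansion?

the riparian mussel habitat loss

Upstream contributors include the mayfly bloom, but only the riparian mussel habitat loss feeds directly into the native otter range expansion.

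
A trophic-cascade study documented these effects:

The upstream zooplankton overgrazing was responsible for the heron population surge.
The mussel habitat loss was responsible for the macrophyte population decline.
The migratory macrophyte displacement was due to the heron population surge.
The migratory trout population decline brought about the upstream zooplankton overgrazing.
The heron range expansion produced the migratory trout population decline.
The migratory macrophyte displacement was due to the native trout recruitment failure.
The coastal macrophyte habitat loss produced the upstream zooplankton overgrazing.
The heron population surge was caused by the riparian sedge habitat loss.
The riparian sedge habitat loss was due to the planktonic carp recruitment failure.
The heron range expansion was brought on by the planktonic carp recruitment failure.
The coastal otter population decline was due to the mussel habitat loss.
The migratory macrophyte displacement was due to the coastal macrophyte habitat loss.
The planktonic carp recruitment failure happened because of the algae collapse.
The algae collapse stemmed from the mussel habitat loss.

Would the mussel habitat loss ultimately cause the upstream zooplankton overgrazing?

Yes

There is a causal chain: the mussel habitat loss → the algae collapse → the planktonic carp recruitment failure → the heron range expansion → the migratory trout population decline → the upstream zooplankton overgrazing.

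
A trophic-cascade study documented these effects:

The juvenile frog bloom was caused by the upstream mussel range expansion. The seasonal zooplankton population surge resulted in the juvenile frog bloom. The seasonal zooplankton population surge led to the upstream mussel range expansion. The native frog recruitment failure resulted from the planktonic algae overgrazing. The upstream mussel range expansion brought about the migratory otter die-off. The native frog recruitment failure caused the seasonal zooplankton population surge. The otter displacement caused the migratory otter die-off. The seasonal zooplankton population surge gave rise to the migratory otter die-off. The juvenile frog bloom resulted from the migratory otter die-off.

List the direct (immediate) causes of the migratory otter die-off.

the otter displacement, the seasonal zooplankton population surge, the upstream mussel range expansion

Upstream contributors include the planktonic algae overgrazing, the native frog recruitment failure, but only the otter displacement, the seasonal zooplankton population surge, the upstream mussel range expansion feed directly into the migratory otter die-off.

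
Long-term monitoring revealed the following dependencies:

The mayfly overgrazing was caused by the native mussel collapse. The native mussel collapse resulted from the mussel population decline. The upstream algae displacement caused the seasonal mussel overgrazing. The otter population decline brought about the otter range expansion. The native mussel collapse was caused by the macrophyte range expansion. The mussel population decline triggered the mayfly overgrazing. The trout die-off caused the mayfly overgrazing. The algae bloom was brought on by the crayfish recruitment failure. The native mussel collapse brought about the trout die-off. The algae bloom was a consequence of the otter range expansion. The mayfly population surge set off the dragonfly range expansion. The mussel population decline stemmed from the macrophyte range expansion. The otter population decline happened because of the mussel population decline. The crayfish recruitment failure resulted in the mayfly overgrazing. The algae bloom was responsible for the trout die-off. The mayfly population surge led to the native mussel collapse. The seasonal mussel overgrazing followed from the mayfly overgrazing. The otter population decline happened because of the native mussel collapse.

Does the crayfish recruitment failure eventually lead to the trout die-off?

There is a causal chain: the crayfish recruitment failure → the algae bloom → the trout die-off.

Yes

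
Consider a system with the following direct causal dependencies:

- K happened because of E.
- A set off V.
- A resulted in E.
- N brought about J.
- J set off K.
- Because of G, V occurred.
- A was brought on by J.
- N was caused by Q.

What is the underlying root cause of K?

Q

Tracing upstream from K: K ← J ← N ← Q.
Q has no stated cause, so it is the root.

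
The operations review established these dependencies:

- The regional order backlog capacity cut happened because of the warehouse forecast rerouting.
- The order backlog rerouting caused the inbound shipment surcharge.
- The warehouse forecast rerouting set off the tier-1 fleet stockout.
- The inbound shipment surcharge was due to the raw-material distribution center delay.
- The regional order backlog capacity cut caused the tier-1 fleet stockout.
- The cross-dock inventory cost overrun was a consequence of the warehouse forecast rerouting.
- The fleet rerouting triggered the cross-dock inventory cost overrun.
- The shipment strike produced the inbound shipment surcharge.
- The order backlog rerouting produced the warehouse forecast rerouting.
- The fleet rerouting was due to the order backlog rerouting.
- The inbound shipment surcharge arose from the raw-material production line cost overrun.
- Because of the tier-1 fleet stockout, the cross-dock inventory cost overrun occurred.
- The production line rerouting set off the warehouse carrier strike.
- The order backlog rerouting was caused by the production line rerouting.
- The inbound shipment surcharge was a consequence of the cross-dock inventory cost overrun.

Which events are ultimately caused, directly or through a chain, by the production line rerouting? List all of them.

Direct effects: the order backlog rerouting, the warehouse carrier strike.
2 steps out: the warehouse forecast rerouting, the fleet rerouting, the inbound shipment surcharge.
3 steps out: the regional order backlog capacity cut, the tier-1 fleet stockout, the cross-dock inventory cost overrun.
Not reachable from it: the raw-material production line cost overrun, the shipment strike, the raw-material distribution center delay.

the cross-dock inventory cost overrun, the fleet rerouting, the inbound shipment surcharge, the order backlog rerouting, the regional order backlog capacity cut, the tier-1 fleet stockout, the warehouse carrier strike, the warehouse forecast rerouting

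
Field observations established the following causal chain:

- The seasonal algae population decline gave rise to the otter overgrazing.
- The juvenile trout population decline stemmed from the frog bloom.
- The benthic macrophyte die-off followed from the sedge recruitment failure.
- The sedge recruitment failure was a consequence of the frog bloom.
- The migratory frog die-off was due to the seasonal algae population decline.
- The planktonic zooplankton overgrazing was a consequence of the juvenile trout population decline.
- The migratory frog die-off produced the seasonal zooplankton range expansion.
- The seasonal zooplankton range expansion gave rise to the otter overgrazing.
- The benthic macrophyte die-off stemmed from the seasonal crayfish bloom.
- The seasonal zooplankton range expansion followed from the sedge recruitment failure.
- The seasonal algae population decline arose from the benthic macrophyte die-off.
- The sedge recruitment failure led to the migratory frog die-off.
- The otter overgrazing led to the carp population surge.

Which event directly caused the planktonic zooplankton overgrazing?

the juvenile trout population decline

Upstream contributors include the frog bloom, but only the juvenile trout population decline feeds directly into the planktonic zooplankton overgrazing.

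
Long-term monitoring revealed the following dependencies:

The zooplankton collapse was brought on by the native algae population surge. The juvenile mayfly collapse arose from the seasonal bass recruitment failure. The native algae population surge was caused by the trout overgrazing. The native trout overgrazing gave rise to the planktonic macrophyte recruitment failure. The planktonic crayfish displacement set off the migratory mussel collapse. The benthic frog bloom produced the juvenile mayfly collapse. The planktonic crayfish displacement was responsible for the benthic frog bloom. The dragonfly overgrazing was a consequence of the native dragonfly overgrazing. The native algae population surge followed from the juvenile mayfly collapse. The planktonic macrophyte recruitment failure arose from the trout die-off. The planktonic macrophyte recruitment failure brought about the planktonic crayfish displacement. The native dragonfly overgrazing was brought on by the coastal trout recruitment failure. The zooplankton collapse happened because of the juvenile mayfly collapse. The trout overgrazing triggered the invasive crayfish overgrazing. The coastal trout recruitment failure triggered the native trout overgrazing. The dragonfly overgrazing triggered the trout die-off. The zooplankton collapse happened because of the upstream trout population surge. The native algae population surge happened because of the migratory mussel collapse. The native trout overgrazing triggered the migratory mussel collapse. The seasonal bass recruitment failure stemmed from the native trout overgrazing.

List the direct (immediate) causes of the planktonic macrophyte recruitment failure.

the native trout overgrazing, the trout die-off

Upstream contributors include the coastal trout recruitment failure, the native dragonfly overgrazing, the dragonfly overgrazing, but only the native trout overgrazing, the trout die-off feed directly into the planktonic macrophyte recruitment failure.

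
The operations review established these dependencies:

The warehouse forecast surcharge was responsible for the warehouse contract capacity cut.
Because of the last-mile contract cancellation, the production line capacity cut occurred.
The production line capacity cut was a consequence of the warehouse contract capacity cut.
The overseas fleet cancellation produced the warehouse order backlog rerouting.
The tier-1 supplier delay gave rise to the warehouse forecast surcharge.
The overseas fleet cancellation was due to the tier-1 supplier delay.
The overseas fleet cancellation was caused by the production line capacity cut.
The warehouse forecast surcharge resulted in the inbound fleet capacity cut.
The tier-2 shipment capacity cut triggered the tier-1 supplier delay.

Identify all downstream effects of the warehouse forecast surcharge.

Direct effects: the warehouse contract capacity cut, the inbound fleet capacity cut.
2 steps out: the production line capacity cut.
3 steps out: the overseas fleet cancellation.
4 steps out: the warehouse order backlog rerouting.
Not reachable from it: the tier-2 shipment capacity cut, the tier-1 supplier delay, the last-mile contract cancellation.

the inbound fleet capacity cut, the overseas fleet cancellation, the production line capacity cut, the warehouse contract capacity cut, the warehouse order backlog rerouting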